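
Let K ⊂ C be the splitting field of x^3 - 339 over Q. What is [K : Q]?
[K : Q] = 6

The roots of x^3 - 339 are ∛339, ω∛339, ω^2∛339 where ω = e^(2πi/3) is a primitive cube root of unity, so K = Q(∛339, ω). Now [Q(∛339):Q] = 3 (since 339 is not a perfect cube, x^3 - 339 is irreducible) and [Q(ω):Q] = 2. Both 2 and 3 divide [K:Q], and [K:Q] ≤ 3·2 = 6, so [K:Q] = 6. (Equivalently: Q(∛339) ⊂ R but ω ∉ R, so [K : Q(∛339)] = 2.)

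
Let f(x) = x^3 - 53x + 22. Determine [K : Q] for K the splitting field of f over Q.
[K : Q] = 6

By the rational root test, any rational root of the monic integer polynomial f(x) = x^3 - 53x + 22 must be an integer dividing the constant term 22, i.e. one of ±{1, 2, 11, 22}. Evaluating: f(1) = -30, f(-1) = 74, f(2) = -76, f(-2) = 120, f(11) = 770, f(-11) = -726, f(22) = 9504, f(-22) = -9460; none is 0, so f has no rational root and is therefore irreducible over Q (a cubic with no linear factor over a field is irreducible). For an irreducible cubic, the Galois group is A_3 or S_3 according as the discriminant disc(f) = -4a^3 - 27b^2 = -4·(-53)^3 - 27·(22)^2 = 582440 is or is not a square in Q. Here disc(f) = 582440 is not a perfect square in Q, so the Galois group of f over Q is not contained in A_3 and must be all of S_3. The splitting field has degree |S_3| = 6 over Q, so [K : Q] = 6.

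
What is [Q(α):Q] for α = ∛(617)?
[Q(α):Q] = 3

The minimal polynomial of α is x^3 - 617, irreducible over Q since 617 is not a perfect cube (so x^3 - 617 has no rational root). Hence [Q(α):Q] = deg(m_α) = 3.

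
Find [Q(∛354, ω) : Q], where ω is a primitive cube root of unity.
[Q(∛354, ω) : Q] = 6

[Q(∛354):Q] = 3 (min poly x^3 - 354, irreducible since 354 is not a perfect cube). [Q(ω):Q] = 2 (min poly x^2 + x + 1). Since Q(∛354) ⊂ R and ω ∉ R, we have ω ∉ Q(∛354), so x^2 + x + 1 remains irreducible over Q(∛354) and [Q(∛354, ω) : Q(∛354)] = 2. By the tower law, [Q(∛354, ω) : Q] = 3 · 2 = 6. (In fact Q(∛354, ω) is the splitting field of x^3 - 354 over Q.)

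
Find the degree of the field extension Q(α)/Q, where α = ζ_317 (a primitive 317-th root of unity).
[Q(α):Q] = 316

The minimal polynomial of ζ_317 over Q is the 317-th cyclotomic polynomial Φ_317(x), which is irreducible over Q and has degree φ(317) = 316. Hence [Q(α):Q] = φ(317) = 316.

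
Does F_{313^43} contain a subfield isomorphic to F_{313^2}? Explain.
No: F_{313^2} is not a subfield of F_{313^43}

F_{p^m} embeds in F_{p^n} iff m | n. Here 2 ∤ 43 (since 43 = 21·2 + 1 with remainder 1 ≠ 0), so F_{313^2} is not a subfield of F_{313^43}. Equivalently: if it were, the tower law would give 2 = [F_{313^2}:F_313] dividing [F_{313^43}:F_313] = 43, contradiction.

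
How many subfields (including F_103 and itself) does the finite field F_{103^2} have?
F_{103^2} has 2 subfields

The subfields of F_{p^n} are exactly the fields F_{p^d} for d | n (each is the fixed field of the unique index-d subgroup of Gal(F_{p^n}/F_p) ≅ Z/nZ). The divisors of n = 2 are {1, 2}, giving 2 subfields: F_{103^1}, F_{103^2}.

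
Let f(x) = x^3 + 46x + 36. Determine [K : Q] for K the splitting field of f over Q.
[K : Q] = 6

By the rational root test, any rational root of the monic integer polynomial f(x) = x^3 + 46x + 36 must be an integer dividing the constant term 36, i.e. one of ±{1, 2, 3, 4, 6, 9, 12, 18, 36}. Evaluating: f(1) = 83, f(-1) = -11, f(2) = 136, f(-2) = -64, f(3) = 201, f(-3) = -129, f(4) = 284, f(-4) = -212, f(6) = 528, f(-6) = -456, f(9) = 1179, f(-9) = -1107, f(12) = 2316, f(-12) = -2244, f(18) = 6696, f(-18) = -6624, f(36) = 48348, f(-36) = -48276; none is 0, so f has no rational root and is therefore irreducible over Q (a cubic with no linear factor over a field is irreducible). For an irreducible cubic, the Galois group is A_3 or S_3 according as the discriminant disc(f) = -4a^3 - 27b^2 = -4·(46)^3 - 27·(36)^2 = -424336 is or is not a square in Q. Here disc(f) = -424336 is not a perfect square in Q, so the Galois group of f over Q is not contained in A_3 and must be all of S_3. The splitting field has degree |S_3| = 6 over Q, so [K : Q] = 6.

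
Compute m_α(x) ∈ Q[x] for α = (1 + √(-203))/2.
m_α(x) = x^2 - x + 51

From 2α - 1 = √(-203), squaring gives (2α - 1)^2 = -203, i.e. 4α^2 - 4α + 1 = -203, so α^2 - α + (1 + 203)/4 = 0. Since -203 ≡ 1 (mod 4), (1 + 203)/4 = 51 ∈ Z. The polynomial x^2 - x + 51 has discriminant 1 - 4·(51) = -203, which is not a perfect square in Q (d = -203 is squarefree and ≠ 1), so x^2 - x + 51 is irreducible over Q. It is the minimal polynomial of α.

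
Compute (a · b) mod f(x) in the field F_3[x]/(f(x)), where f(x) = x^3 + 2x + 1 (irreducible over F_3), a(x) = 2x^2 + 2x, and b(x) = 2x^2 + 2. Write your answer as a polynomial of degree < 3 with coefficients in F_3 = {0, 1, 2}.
a · b ≡ 2x^2 + x + 2 (mod f(x))

Multiply in F_3[x]: a(x)·b(x) = (2x^2 + 2x)·(2x^2 + 2) = x^4 + x^3 + x^2 + x. This has degree ≥ 3, so divide by f(x) over F_3: x^4 + x^3 + x^2 + x = (x + 1)·(x^3 + 2x + 1) + (2x^2 + x + 2). Hence a·b ≡ 2x^2 + x + 2 (mod f). (F_3[x]/(f) is a field with 3^3 = 27 elements since f is irreducible of degree 3.)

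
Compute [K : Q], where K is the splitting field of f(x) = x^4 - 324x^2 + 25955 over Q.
[K : Q] = 4

Solving the quadratic in x^2: x^2 = (324 ± √(324^2 - 4·25955))/2 = (324 ± √1156)/2 = (324 ± 34)/2, giving x^2 = 179 or x^2 = 145. So f(x) = (x^2 - 179)(x^2 - 145) and the roots of f are ±√179, ±√145. Hence the splitting field is K = Q(√179, √145). Since 179 and 145 are distinct squarefree integers > 1, their product 25955 is not a perfect square, so √145 ∉ Q(√179). By the tower law [K:Q] = [Q(√179,√145):Q(√179)] · [Q(√179):Q] = 2 · 2 = 4.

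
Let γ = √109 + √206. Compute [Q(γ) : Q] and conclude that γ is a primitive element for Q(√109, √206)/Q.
[Q(γ) : Q] = 4 (equivalently, Q(γ) = Q(√109, √206))

Obviously Q(γ) ⊆ Q(√109, √206), and [Q(√109, √206):Q] = 4 (since 109, 206 are distinct squarefree integers > 1 with 22454 not a perfect square). To show equality we compute the minimal polynomial of γ. From γ = √109 + √206: γ^2 = 109 + 2√(22454) + 206 = 315 + 2√(22454), so γ^2 - 315 = 2√(22454); squaring, (γ^2 - 315)^2 = 4·22454, i.e. γ^4 - 630γ^2 + 99225 - 89816 = 0, i.e. γ^4 - 630γ^2 + 9409 = 0. So γ is a root of x^4 - 630x^2 + 9409. This polynomial is irreducible over Q: it has no rational root (each ±√109 ± √206 is irrational), and any factorization into two quadratics over Q would force √(22454) ∈ Q (pairing opposite roots) or √109, √206 ∈ Q (other pairings), all impossible. Hence [Q(γ):Q] = 4 = [Q(√109, √206):Q], so Q(γ) = Q(√109, √206).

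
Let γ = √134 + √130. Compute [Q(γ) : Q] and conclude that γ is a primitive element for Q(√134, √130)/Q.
[Q(γ) : Q] = 4 (equivalently, Q(γ) = Q(√134, √130))

Obviously Q(γ) ⊆ Q(√134, √130), and [Q(√134, √130):Q] = 4 (since 134, 130 are distinct squarefree integers > 1 with 17420 not a perfect square). To show equality we compute the minimal polynomial of γ. From γ = √134 + √130: γ^2 = 134 + 2√(17420) + 130 = 264 + 2√(17420), so γ^2 - 264 = 2√(17420); squaring, (γ^2 - 264)^2 = 4·17420, i.e. γ^4 - 528γ^2 + 69696 - 69680 = 0, i.e. γ^4 - 528γ^2 + 16 = 0. So γ is a root of x^4 - 528x^2 + 16. This polynomial is irreducible over Q: it has no rational root (each ±√134 ± √130 is irrational), and any factorization into two quadratics over Q would force √(17420) ∈ Q (pairing opposite roots) or √134, √130 ∈ Q (other pairings), all impossible. Hence [Q(γ):Q] = 4 = [Q(√134, √130):Q], so Q(γ) = Q(√134, √130).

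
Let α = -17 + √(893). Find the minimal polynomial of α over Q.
m_α(x) = x^2 + 34x - 604

From α + 17 = √(893), squaring gives (α + 17)^2 = 893, i.e. α^2 + 34α + 289 = 893, so α^2 + 34α - 604 = 0. The discriminant of x^2 + 34x - 604 is (34)^2 - 4·(-604) = 1156 + 2416 = 3572, and 4·(893) is not a perfect square in Q since 893 is squarefree and ≠ 1. Hence x^2 + 34x - 604 is irreducible over Q and is the minimal polynomial of α.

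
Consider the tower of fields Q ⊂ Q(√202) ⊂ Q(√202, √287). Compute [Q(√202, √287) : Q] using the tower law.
[Q(√202, √287) : Q] = 4

[Q(√202):Q] = 2 (min poly x^2 - 202, irreducible since 202 is squarefree > 1). For the top step, suppose √287 ∈ Q(√202), say √287 = c + d√202 with c, d ∈ Q. Squaring: 287 = c^2 + 202d^2 + 2cd√202. Since √202 ∉ Q this forces 2cd = 0. If d = 0 then √287 = c ∈ Q, contradicting 287 squarefree > 1. If c = 0 then 287 = 202d^2, so 202·287 = (202d)^2 is a perfect square in Q — but 202·287 = 57974 is not a perfect square (since 202 and 287 are distinct squarefree integers). Contradiction. Hence √287 ∉ Q(√202), so x^2 - 287 stays irreducible over Q(√202) and [Q(√202, √287) : Q(√202)] = 2. By the tower law, [Q(√202, √287) : Q] = 2 · 2 = 4.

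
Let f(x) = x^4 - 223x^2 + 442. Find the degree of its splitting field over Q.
[K : Q] = 4

Solving the quadratic in x^2: x^2 = (223 ± √(223^2 - 4·442))/2 = (223 ± √47961)/2 = (223 ± 219)/2, giving x^2 = 2 or x^2 = 221. So f(x) = (x^2 - 2)(x^2 - 221) and the roots of f are ±√2, ±√221. Hence the splitting field is K = Q(√2, √221). Since 2 and 221 are distinct squarefree integers > 1, their product 442 is not a perfect square, so √221 ∉ Q(√2). By the tower law [K:Q] = [Q(√2,√221):Q(√2)] · [Q(√2):Q] = 2 · 2 = 4.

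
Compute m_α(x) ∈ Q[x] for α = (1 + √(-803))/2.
m_α(x) = x^2 - x + 201

From 2α - 1 = √(-803), squaring gives (2α - 1)^2 = -803, i.e. 4α^2 - 4α + 1 = -803, so α^2 - α + (1 + 803)/4 = 0. Since -803 ≡ 1 (mod 4), (1 + 803)/4 = 201 ∈ Z. The polynomial x^2 - x + 201 has discriminant 1 - 4·(201) = -803, which is not a perfect square in Q (d = -803 is squarefree and ≠ 1), so x^2 - x + 201 is irreducible over Q. It is the minimal polynomial of α.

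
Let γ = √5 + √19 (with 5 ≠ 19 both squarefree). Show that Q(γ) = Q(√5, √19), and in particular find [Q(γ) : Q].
[Q(γ) : Q] = 4 (equivalently, Q(γ) = Q(√5, √19))

Obviously Q(γ) ⊆ Q(√5, √19), and [Q(√5, √19):Q] = 4 (since 5, 19 are distinct squarefree integers > 1 with 95 not a perfect square). To show equality we compute the minimal polynomial of γ. From γ = √5 + √19: γ^2 = 5 + 2√(95) + 19 = 24 + 2√(95), so γ^2 - 24 = 2√(95); squaring, (γ^2 - 24)^2 = 4·95, i.e. γ^4 - 48γ^2 + 576 - 380 = 0, i.e. γ^4 - 48γ^2 + 196 = 0. So γ is a root of x^4 - 48x^2 + 196. This polynomial is irreducible over Q: it has no rational root (each ±√5 ± √19 is irrational), and any factorization into two quadratics over Q would force √(95) ∈ Q (pairing opposite roots) or √5, √19 ∈ Q (other pairings), all impossible. Hence [Q(γ):Q] = 4 = [Q(√5, √19):Q], so Q(γ) = Q(√5, √19).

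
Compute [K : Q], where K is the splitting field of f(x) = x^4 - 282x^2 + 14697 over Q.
[K : Q] = 4

Solving the quadratic in x^2: x^2 = (282 ± √(282^2 - 4·14697))/2 = (282 ± √20736)/2 = (282 ± 144)/2, giving x^2 = 69 or x^2 = 213. So f(x) = (x^2 - 69)(x^2 - 213) and the roots of f are ±√69, ±√213. Hence the splitting field is K = Q(√69, √213). Since 69 and 213 are distinct squarefree integers > 1, their product 14697 is not a perfect square, so √213 ∉ Q(√69). By the tower law [K:Q] = [Q(√69,√213):Q(√69)] · [Q(√69):Q] = 2 · 2 = 4.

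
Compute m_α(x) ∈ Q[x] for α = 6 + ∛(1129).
m_α(x) = x^3 - 18x^2 + 108x - 1345

Set β = α - 6 = ∛(1129), so β^3 = 1129. Then (α - 6)^3 - 1129 = 0, i.e. α is a root of g(x) = (x - 6)^3 - 1129 = x^3 - 18x^2 + 108x - 1345. Since g(x) = h(x - 6) where h(x) = x^3 - 1129, and h is irreducible over Q (because 1129 is not a perfect cube, so h has no rational root, and a monic cubic with no rational root is irreducible), g is also irreducible (irreducibility is preserved under the substitution x → x - 6). Hence m_α(x) = x^3 - 18x^2 + 108x - 1345.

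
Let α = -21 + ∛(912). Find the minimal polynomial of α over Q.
m_α(x) = x^3 + 63x^2 + 1323x + 8349

Set β = α + 21 = ∛(912), so β^3 = 912. Then (α + 21)^3 - 912 = 0, i.e. α is a root of g(x) = (x + 21)^3 - 912 = x^3 + 63x^2 + 1323x + 8349. Since g(x) = h(x + 21) where h(x) = x^3 - 912, and h is irreducible over Q (because 912 is not a perfect cube, so h has no rational root, and a monic cubic with no rational root is irreducible), g is also irreducible (irreducibility is preserved under the substitution x → x + 21). Hence m_α(x) = x^3 + 63x^2 + 1323x + 8349.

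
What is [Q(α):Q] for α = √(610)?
[Q(α):Q] = 2

[Q(α):Q] equals the degree of the minimal polynomial of α. Here α^2 = 610 and x^2 - 610 is irreducible (d = 610 is squarefree, ≠ 1, hence not a square), so deg(m_α) = 2. Thus [Q(α):Q] = 2.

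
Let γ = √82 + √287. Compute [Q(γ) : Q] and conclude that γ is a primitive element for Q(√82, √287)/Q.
[Q(γ) : Q] = 4 (equivalently, Q(γ) = Q(√82, √287))

Obviously Q(γ) ⊆ Q(√82, √287), and [Q(√82, √287):Q] = 4 (since 82, 287 are distinct squarefree integers > 1 with 23534 not a perfect square). To show equality we compute the minimal polynomial of γ. From γ = √82 + √287: γ^2 = 82 + 2√(23534) + 287 = 369 + 2√(23534), so γ^2 - 369 = 2√(23534); squaring, (γ^2 - 369)^2 = 4·23534, i.e. γ^4 - 738γ^2 + 136161 - 94136 = 0, i.e. γ^4 - 738γ^2 + 42025 = 0. So γ is a root of x^4 - 738x^2 + 42025. This polynomial is irreducible over Q: it has no rational root (each ±√82 ± √287 is irrational), and any factorization into two quadratics over Q would force √(23534) ∈ Q (pairing opposite roots) or √82, √287 ∈ Q (other pairings), all impossible. Hence [Q(γ):Q] = 4 = [Q(√82, √287):Q], so Q(γ) = Q(√82, √287).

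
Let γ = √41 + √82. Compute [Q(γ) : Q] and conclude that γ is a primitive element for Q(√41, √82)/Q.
[Q(γ) : Q] = 4 (equivalently, Q(γ) = Q(√41, √82))

Obviously Q(γ) ⊆ Q(√41, √82), and [Q(√41, √82):Q] = 4 (since 41, 82 are distinct squarefree integers > 1 with 3362 not a perfect square). To show equality we compute the minimal polynomial of γ. From γ = √41 + √82: γ^2 = 41 + 2√(3362) + 82 = 123 + 2√(3362), so γ^2 - 123 = 2√(3362); squaring, (γ^2 - 123)^2 = 4·3362, i.e. γ^4 - 246γ^2 + 15129 - 13448 = 0, i.e. γ^4 - 246γ^2 + 1681 = 0. So γ is a root of x^4 - 246x^2 + 1681. This polynomial is irreducible over Q: it has no rational root (each ±√41 ± √82 is irrational), and any factorization into two quadratics over Q would force √(3362) ∈ Q (pairing opposite roots) or √41, √82 ∈ Q (other pairings), all impossible. Hence [Q(γ):Q] = 4 = [Q(√41, √82):Q], so Q(γ) = Q(√41, √82).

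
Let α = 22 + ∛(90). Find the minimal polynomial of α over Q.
m_α(x) = x^3 - 66x^2 + 1452x - 10738

Set β = α - 22 = ∛(90), so β^3 = 90. Then (α - 22)^3 - 90 = 0, i.e. α is a root of g(x) = (x - 22)^3 - 90 = x^3 - 66x^2 + 1452x - 10738. Since g(x) = h(x - 22) where h(x) = x^3 - 90, and h is irreducible over Q (because 90 is not a perfect cube, so h has no rational root, and a monic cubic with no rational root is irreducible), g is also irreducible (irreducibility is preserved under the substitution x → x - 22). Hence m_α(x) = x^3 - 66x^2 + 1452x - 10738.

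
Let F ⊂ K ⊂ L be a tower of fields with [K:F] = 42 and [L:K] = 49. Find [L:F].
[L:F] = 2058

The tower law says that for any tower of field extensions F ⊂ K ⊂ L with finite degrees, [L:F] = [L:K] · [K:F]. Here this gives [L:F] = 49 · 42 = 2058.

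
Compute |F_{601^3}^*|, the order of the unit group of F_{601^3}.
|F_{601^3}^*| = 217081800

F_{601^3} has 601^3 = 217081801 elements; its multiplicative group consists of all nonzero elements, so |F_{601^3}^*| = 217081801 - 1 = 217081800. (It is cyclic since any finite subgroup of the multiplicative group of a field is cyclic.)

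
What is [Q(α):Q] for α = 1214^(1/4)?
[Q(α):Q] = 4

α is a root of x^4 - 1214. By Eisenstein's criterion at the prime p = 2 (which divides the constant term 1214 but p^2 = 4 does not, since 1214 is squarefree), x^4 - 1214 is irreducible over Q. Hence [Q(α):Q] = 4.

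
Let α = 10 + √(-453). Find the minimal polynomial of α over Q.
m_α(x) = x^2 - 20x + 553

From α - 10 = √(-453), squaring gives (α - 10)^2 = -453, i.e. α^2 - 20α + 100 = -453, so α^2 - 20α + 553 = 0. The discriminant of x^2 - 20x + 553 is (-20)^2 - 4·(553) = 400 - 2212 = -1812, and 4·(-453) is not a perfect square in Q since -453 is squarefree and ≠ 1. Hence x^2 - 20x + 553 is irreducible over Q and is the minimal polynomial of α.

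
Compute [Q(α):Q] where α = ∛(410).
[Q(α):Q] = 3

The minimal polynomial of α is x^3 - 410, irreducible over Q since 410 is not a perfect cube (so x^3 - 410 has no rational root). Hence [Q(α):Q] = deg(m_α) = 3.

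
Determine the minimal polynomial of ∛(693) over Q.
m_α(x) = x^3 - 693

α satisfies α^3 = 693, so x^3 - 693 annihilates α. By the rational root test, a rational root p/q (in lowest terms) of x^3 - 693 would satisfy p^3 = 693 q^3, forcing q = 1 and p^3 = 693; but 693 is not a perfect cube, contradiction. A monic cubic over Q with no rational root is irreducible (any nontrivial factorization would include a linear factor). Hence x^3 - 693 is the minimal polynomial of α, and in particular [Q(α):Q] = 3.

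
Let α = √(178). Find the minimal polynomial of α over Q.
m_α(x) = x^2 - 178

α satisfies α^2 - 178 = 0, so x^2 - 178 annihilates α. Since d = 178 is squarefree and ≠ 1, it is not a perfect square in Q, so x^2 - 178 has no rational root and is therefore irreducible over Q (a degree-2 polynomial over a field is irreducible iff it has no root). Hence m_α(x) = x^2 - 178.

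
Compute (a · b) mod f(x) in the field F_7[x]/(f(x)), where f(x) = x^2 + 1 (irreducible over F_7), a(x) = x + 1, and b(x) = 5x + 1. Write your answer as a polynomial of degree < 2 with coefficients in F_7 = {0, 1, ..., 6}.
a · b ≡ 6x + 3 (mod f(x))

Multiply in F_7[x]: a(x)·b(x) = (x + 1)·(5x + 1) = 5x^2 + 6x + 1. This has degree ≥ 2, so divide by f(x) over F_7: 5x^2 + 6x + 1 = (5)·(x^2 + 1) + (6x + 3). Hence a·b ≡ 6x + 3 (mod f). (F_7[x]/(f) is a field with 7^2 = 49 elements since f is irreducible of degree 2.)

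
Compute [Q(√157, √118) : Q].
[Q(√157, √118) : Q] = 4

[Q(√157):Q] = 2 (min poly x^2 - 157, irreducible since 157 is squarefree > 1). For the top step, suppose √118 ∈ Q(√157), say √118 = c + d√157 with c, d ∈ Q. Squaring: 118 = c^2 + 157d^2 + 2cd√157. Since √157 ∉ Q this forces 2cd = 0. If d = 0 then √118 = c ∈ Q, contradicting 118 squarefree > 1. If c = 0 then 118 = 157d^2, so 157·118 = (157d)^2 is a perfect square in Q — but 157·118 = 18526 is not a perfect square (since 157 and 118 are distinct squarefree integers). Contradiction. Hence √118 ∉ Q(√157), so x^2 - 118 stays irreducible over Q(√157) and [Q(√157, √118) : Q(√157)] = 2. By the tower law, [Q(√157, √118) : Q] = 2 · 2 = 4.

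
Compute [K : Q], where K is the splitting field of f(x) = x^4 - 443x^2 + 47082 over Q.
[K : Q] = 4

Solving the quadratic in x^2: x^2 = (443 ± √(443^2 - 4·47082))/2 = (443 ± √7921)/2 = (443 ± 89)/2, giving x^2 = 177 or x^2 = 266. So f(x) = (x^2 - 177)(x^2 - 266) and the roots of f are ±√177, ±√266. Hence the splitting field is K = Q(√177, √266). Since 177 and 266 are distinct squarefree integers > 1, their product 47082 is not a perfect square, so √266 ∉ Q(√177). By the tower law [K:Q] = [Q(√177,√266):Q(√177)] · [Q(√177):Q] = 2 · 2 = 4.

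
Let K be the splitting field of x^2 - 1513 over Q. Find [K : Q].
[K : Q] = 2

f(x) = x^2 - 1513 factors as (x - √1513)(x + √1513). The splitting field is K = Q(√1513). Since 1513 is squarefree and > 1, it is not a perfect square, so x^2 - 1513 is irreducible over Q and [Q(√1513) : Q] = 2. Hence [K : Q] = 2.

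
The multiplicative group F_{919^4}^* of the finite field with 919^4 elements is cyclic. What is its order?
|F_{919^4}^*| = 713283282720

F_{919^4} has 919^4 = 713283282721 elements; its multiplicative group consists of all nonzero elements, so |F_{919^4}^*| = 713283282721 - 1 = 713283282720. (It is cyclic since any finite subgroup of the multiplicative group of a field is cyclic.)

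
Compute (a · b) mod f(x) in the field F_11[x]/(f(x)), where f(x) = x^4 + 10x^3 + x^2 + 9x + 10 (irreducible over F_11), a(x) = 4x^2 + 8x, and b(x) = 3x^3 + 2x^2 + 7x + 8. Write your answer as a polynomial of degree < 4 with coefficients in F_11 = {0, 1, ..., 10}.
a · b ≡ 10x^3 + 2x^2 + 10x (mod f(x))

Multiply in F_11[x]: a(x)·b(x) = (4x^2 + 8x)·(3x^3 + 2x^2 + 7x + 8) = x^5 + 10x^4 + 9x. This has degree ≥ 4, so divide by f(x) over F_11: x^5 + 10x^4 + 9x = (x)·(x^4 + 10x^3 + x^2 + 9x + 10) + (10x^3 + 2x^2 + 10x). Hence a·b ≡ 10x^3 + 2x^2 + 10x (mod f). (F_11[x]/(f) is a field with 11^4 = 14641 elements since f is irreducible of degree 4.)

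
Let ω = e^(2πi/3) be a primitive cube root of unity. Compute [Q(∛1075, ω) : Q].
[Q(∛1075, ω) : Q] = 6

[Q(∛1075):Q] = 3 (min poly x^3 - 1075, irreducible since 1075 is not a perfect cube). [Q(ω):Q] = 2 (min poly x^2 + x + 1). Since Q(∛1075) ⊂ R and ω ∉ R, we have ω ∉ Q(∛1075), so x^2 + x + 1 remains irreducible over Q(∛1075) and [Q(∛1075, ω) : Q(∛1075)] = 2. By the tower law, [Q(∛1075, ω) : Q] = 3 · 2 = 6. (In fact Q(∛1075, ω) is the splitting field of x^3 - 1075 over Q.)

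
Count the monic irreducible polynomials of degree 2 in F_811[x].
There are 328455 monic irreducible polynomials of degree 2 over F_811

Each element of F_{811^2} that lies in no proper subfield is a root of exactly one monic irreducible of degree 2 over F_811, and each such polynomial has 2 distinct roots in F_{811^2}. By Möbius inversion the count is N_811(2) = (1/2) Σ_{d|2} μ(2/d) · 811^d = (1/2)(μ(2)·811^1 + μ(1)·811^2) = 656910/2 = 328455.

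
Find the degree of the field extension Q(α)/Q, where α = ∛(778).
[Q(α):Q] = 3

The minimal polynomial of α is x^3 - 778, irreducible over Q since 778 is not a perfect cube (so x^3 - 778 has no rational root). Hence [Q(α):Q] = deg(m_α) = 3.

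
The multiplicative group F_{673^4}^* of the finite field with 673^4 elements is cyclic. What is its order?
|F_{673^4}^*| = 205144679040

F_{673^4} has 673^4 = 205144679041 elements; its multiplicative group consists of all nonzero elements, so |F_{673^4}^*| = 205144679041 - 1 = 205144679040. (It is cyclic since any finite subgroup of the multiplicative group of a field is cyclic.)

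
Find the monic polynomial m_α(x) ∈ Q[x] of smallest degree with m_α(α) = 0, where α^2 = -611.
m_α(x) = x^2 + 611

α satisfies α^2 + 611 = 0, so x^2 + 611 annihilates α. Since d = -611 is squarefree and ≠ 1, it is not a perfect square in Q, so x^2 + 611 has no rational root and is therefore irreducible over Q (a degree-2 polynomial over a field is irreducible iff it has no root). Hence m_α(x) = x^2 + 611.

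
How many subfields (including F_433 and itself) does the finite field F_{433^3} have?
F_{433^3} has 2 subfields

The subfields of F_{p^n} are exactly the fields F_{p^d} for d | n (each is the fixed field of the unique index-d subgroup of Gal(F_{p^n}/F_p) ≅ Z/nZ). The divisors of n = 3 are {1, 3}, giving 2 subfields: F_{433^1}, F_{433^3}.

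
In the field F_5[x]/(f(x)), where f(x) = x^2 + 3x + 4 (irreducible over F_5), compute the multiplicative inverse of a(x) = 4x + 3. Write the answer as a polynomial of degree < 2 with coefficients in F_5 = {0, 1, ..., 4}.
a(x)^(-1) ≡ 3x + 3 (mod f(x))

Since f is irreducible over F_5, F_5[x]/(f) is a field and a(x) ≠ 0 has an inverse. Apply the extended Euclidean algorithm to f(x) and a(x) in F_5[x]: f(x) = (4x + 4)·a(x) + (2). The last nonzero remainder is the constant 2 = gcd(f, a) in F_5. Back-substituting through the division chain expresses 2 = s(x)·a(x) + t(x)·f(x) with s(x) ≡ x + 1 (mod f), so (x + 1)·a(x) ≡ 2 (mod f). Multiplying by 2^(-1) ≡ 3 in F_5 gives a(x)^(-1) ≡ 3·(x + 1) ≡ 3x + 3 (mod f). Check: (4x + 3)·(3x + 3) = 2x^2 + x + 4 ≡ 1 (mod x^2 + 3x + 4).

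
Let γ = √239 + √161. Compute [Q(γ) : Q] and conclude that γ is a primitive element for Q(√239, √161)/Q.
[Q(γ) : Q] = 4 (equivalently, Q(γ) = Q(√239, √161))

Obviously Q(γ) ⊆ Q(√239, √161), and [Q(√239, √161):Q] = 4 (since 239, 161 are distinct squarefree integers > 1 with 38479 not a perfect square). To show equality we compute the minimal polynomial of γ. From γ = √239 + √161: γ^2 = 239 + 2√(38479) + 161 = 400 + 2√(38479), so γ^2 - 400 = 2√(38479); squaring, (γ^2 - 400)^2 = 4·38479, i.e. γ^4 - 800γ^2 + 160000 - 153916 = 0, i.e. γ^4 - 800γ^2 + 6084 = 0. So γ is a root of x^4 - 800x^2 + 6084. This polynomial is irreducible over Q: it has no rational root (each ±√239 ± √161 is irrational), and any factorization into two quadratics over Q would force √(38479) ∈ Q (pairing opposite roots) or √239, √161 ∈ Q (other pairings), all impossible. Hence [Q(γ):Q] = 4 = [Q(√239, √161):Q], so Q(γ) = Q(√239, √161).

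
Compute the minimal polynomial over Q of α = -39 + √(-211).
m_α(x) = x^2 + 78x + 1732

From α + 39 = √(-211), squaring gives (α + 39)^2 = -211, i.e. α^2 + 78α + 1521 = -211, so α^2 + 78α + 1732 = 0. The discriminant of x^2 + 78x + 1732 is (78)^2 - 4·(1732) = 6084 - 6928 = -844, and 4·(-211) is not a perfect square in Q since -211 is squarefree and ≠ 1. Hence x^2 + 78x + 1732 is irreducible over Q and is the minimal polynomial of α.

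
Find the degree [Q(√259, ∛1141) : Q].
[Q(√259, ∛1141) : Q] = 6

Let L = Q(√259, ∛1141). Since Q(√259) ⊂ L and [Q(√259):Q] = 2, the tower law gives 2 | [L:Q]. Likewise Q(∛1141) ⊂ L with [Q(∛1141):Q] = 3 (because 1141 is not a perfect cube), so 3 | [L:Q]. As gcd(2,3) = 1, [L:Q] is divisible by 6. Conversely L is generated over Q by √259 and ∛1141, so [L:Q] ≤ 2·3 = 6. Therefore [Q(√259, ∛1141) : Q] = 6.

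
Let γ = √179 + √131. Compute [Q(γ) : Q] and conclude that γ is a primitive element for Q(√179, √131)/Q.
[Q(γ) : Q] = 4 (equivalently, Q(γ) = Q(√179, √131))

Obviously Q(γ) ⊆ Q(√179, √131), and [Q(√179, √131):Q] = 4 (since 179, 131 are distinct squarefree integers > 1 with 23449 not a perfect square). To show equality we compute the minimal polynomial of γ. From γ = √179 + √131: γ^2 = 179 + 2√(23449) + 131 = 310 + 2√(23449), so γ^2 - 310 = 2√(23449); squaring, (γ^2 - 310)^2 = 4·23449, i.e. γ^4 - 620γ^2 + 96100 - 93796 = 0, i.e. γ^4 - 620γ^2 + 2304 = 0. So γ is a root of x^4 - 620x^2 + 2304. This polynomial is irreducible over Q: it has no rational root (each ±√179 ± √131 is irrational), and any factorization into two quadratics over Q would force √(23449) ∈ Q (pairing opposite roots) or √179, √131 ∈ Q (other pairings), all impossible. Hence [Q(γ):Q] = 4 = [Q(√179, √131):Q], so Q(γ) = Q(√179, √131).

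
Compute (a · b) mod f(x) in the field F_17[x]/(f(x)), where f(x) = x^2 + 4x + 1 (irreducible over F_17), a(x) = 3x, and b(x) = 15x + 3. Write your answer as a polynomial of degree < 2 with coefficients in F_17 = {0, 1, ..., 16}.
a · b ≡ 16x + 6 (mod f(x))

Multiply in F_17[x]: a(x)·b(x) = (3x)·(15x + 3) = 11x^2 + 9x. This has degree ≥ 2, so divide by f(x) over F_17: 11x^2 + 9x = (11)·(x^2 + 4x + 1) + (16x + 6). Hence a·b ≡ 16x + 6 (mod f). (F_17[x]/(f) is a field with 17^2 = 289 elements since f is irreducible of degree 2.)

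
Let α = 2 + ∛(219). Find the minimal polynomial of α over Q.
m_α(x) = x^3 - 6x^2 + 12x - 227

Set β = α - 2 = ∛(219), so β^3 = 219. Then (α - 2)^3 - 219 = 0, i.e. α is a root of g(x) = (x - 2)^3 - 219 = x^3 - 6x^2 + 12x - 227. Since g(x) = h(x - 2) where h(x) = x^3 - 219, and h is irreducible over Q (because 219 is not a perfect cube, so h has no rational root, and a monic cubic with no rational root is irreducible), g is also irreducible (irreducibility is preserved under the substitution x → x - 2). Hence m_α(x) = x^3 - 6x^2 + 12x - 227.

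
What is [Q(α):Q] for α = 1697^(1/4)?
[Q(α):Q] = 4

α is a root of x^4 - 1697. By Eisenstein's criterion at the prime p = 1697 (which divides the constant term 1697 but p^2 = 2879809 does not, since 1697 is squarefree), x^4 - 1697 is irreducible over Q. Hence [Q(α):Q] = 4.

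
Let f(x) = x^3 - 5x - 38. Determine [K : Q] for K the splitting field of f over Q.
[K : Q] = 6

By the rational root test, any rational root of the monic integer polynomial f(x) = x^3 - 5x - 38 must be an integer dividing the constant term -38, i.e. one of ±{1, 2, 19, 38}. Evaluating: f(1) = -42, f(-1) = -34, f(2) = -40, f(-2) = -36, f(19) = 6726, f(-19) = -6802, f(38) = 54644, f(-38) = -54720; none is 0, so f has no rational root and is therefore irreducible over Q (a cubic with no linear factor over a field is irreducible). For an irreducible cubic, the Galois group is A_3 or S_3 according as the discriminant disc(f) = -4a^3 - 27b^2 = -4·(-5)^3 - 27·(-38)^2 = -38488 is or is not a square in Q. Here disc(f) = -38488 is not a perfect square in Q, so the Galois group of f over Q is not contained in A_3 and must be all of S_3. The splitting field has degree |S_3| = 6 over Q, so [K : Q] = 6.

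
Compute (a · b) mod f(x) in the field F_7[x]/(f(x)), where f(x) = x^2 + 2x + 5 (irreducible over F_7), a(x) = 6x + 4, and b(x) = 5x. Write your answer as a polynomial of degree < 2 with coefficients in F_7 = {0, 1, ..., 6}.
a · b ≡ 2x + 4 (mod f(x))

Multiply in F_7[x]: a(x)·b(x) = (6x + 4)·(5x) = 2x^2 + 6x. This has degree ≥ 2, so divide by f(x) over F_7: 2x^2 + 6x = (2)·(x^2 + 2x + 5) + (2x + 4). Hence a·b ≡ 2x + 4 (mod f). (F_7[x]/(f) is a field with 7^2 = 49 elements since f is irreducible of degree 2.)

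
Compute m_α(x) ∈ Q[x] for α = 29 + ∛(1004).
m_α(x) = x^3 - 87x^2 + 2523x - 25393

Set β = α - 29 = ∛(1004), so β^3 = 1004. Then (α - 29)^3 - 1004 = 0, i.e. α is a root of g(x) = (x - 29)^3 - 1004 = x^3 - 87x^2 + 2523x - 25393. Since g(x) = h(x - 29) where h(x) = x^3 - 1004, and h is irreducible over Q (because 1004 is not a perfect cube, so h has no rational root, and a monic cubic with no rational root is irreducible), g is also irreducible (irreducibility is preserved under the substitution x → x - 29). Hence m_α(x) = x^3 - 87x^2 + 2523x - 25393.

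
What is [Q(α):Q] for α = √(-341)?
[Q(α):Q] = 2

[Q(α):Q] equals the degree of the minimal polynomial of α. Here α^2 = -341 and x^2 + 341 is irreducible (d = -341 is squarefree, ≠ 1, hence not a square), so deg(m_α) = 2. Thus [Q(α):Q] = 2.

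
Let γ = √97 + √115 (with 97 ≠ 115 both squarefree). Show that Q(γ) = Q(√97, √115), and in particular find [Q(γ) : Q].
[Q(γ) : Q] = 4 (equivalently, Q(γ) = Q(√97, √115))

Obviously Q(γ) ⊆ Q(√97, √115), and [Q(√97, √115):Q] = 4 (since 97, 115 are distinct squarefree integers > 1 with 11155 not a perfect square). To show equality we compute the minimal polynomial of γ. From γ = √97 + √115: γ^2 = 97 + 2√(11155) + 115 = 212 + 2√(11155), so γ^2 - 212 = 2√(11155); squaring, (γ^2 - 212)^2 = 4·11155, i.e. γ^4 - 424γ^2 + 44944 - 44620 = 0, i.e. γ^4 - 424γ^2 + 324 = 0. So γ is a root of x^4 - 424x^2 + 324. This polynomial is irreducible over Q: it has no rational root (each ±√97 ± √115 is irrational), and any factorization into two quadratics over Q would force √(11155) ∈ Q (pairing opposite roots) or √97, √115 ∈ Q (other pairings), all impossible. Hence [Q(γ):Q] = 4 = [Q(√97, √115):Q], so Q(γ) = Q(√97, √115).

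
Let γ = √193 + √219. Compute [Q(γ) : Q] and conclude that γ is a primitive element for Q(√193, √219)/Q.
[Q(γ) : Q] = 4 (equivalently, Q(γ) = Q(√193, √219))

Obviously Q(γ) ⊆ Q(√193, √219), and [Q(√193, √219):Q] = 4 (since 193, 219 are distinct squarefree integers > 1 with 42267 not a perfect square). To show equality we compute the minimal polynomial of γ. From γ = √193 + √219: γ^2 = 193 + 2√(42267) + 219 = 412 + 2√(42267), so γ^2 - 412 = 2√(42267); squaring, (γ^2 - 412)^2 = 4·42267, i.e. γ^4 - 824γ^2 + 169744 - 169068 = 0, i.e. γ^4 - 824γ^2 + 676 = 0. So γ is a root of x^4 - 824x^2 + 676. This polynomial is irreducible over Q: it has no rational root (each ±√193 ± √219 is irrational), and any factorization into two quadratics over Q would force √(42267) ∈ Q (pairing opposite roots) or √193, √219 ∈ Q (other pairings), all impossible. Hence [Q(γ):Q] = 4 = [Q(√193, √219):Q], so Q(γ) = Q(√193, √219).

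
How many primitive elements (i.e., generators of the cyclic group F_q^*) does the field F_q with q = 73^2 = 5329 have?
There are φ(5328) = 1728 primitive elements

F_q^* is cyclic of order q - 1 = 5328. A cyclic group of order m has exactly φ(m) generators. Here m = 5328 = 2^4 · 3^2 · 37, so the number of primitive elements is φ(5328) = 1728.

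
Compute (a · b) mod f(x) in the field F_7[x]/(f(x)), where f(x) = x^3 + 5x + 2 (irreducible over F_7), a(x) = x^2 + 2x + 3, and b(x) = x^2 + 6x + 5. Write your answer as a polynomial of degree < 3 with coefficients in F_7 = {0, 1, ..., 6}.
a · b ≡ x^2 + 6 (mod f(x))

Multiply in F_7[x]: a(x)·b(x) = (x^2 + 2x + 3)·(x^2 + 6x + 5) = x^4 + x^3 + 6x^2 + 1. This has degree ≥ 3, so divide by f(x) over F_7: x^4 + x^3 + 6x^2 + 1 = (x + 1)·(x^3 + 5x + 2) + (x^2 + 6). Hence a·b ≡ x^2 + 6 (mod f). (F_7[x]/(f) is a field with 7^3 = 343 elements since f is irreducible of degree 3.)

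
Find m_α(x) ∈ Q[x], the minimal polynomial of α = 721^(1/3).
m_α(x) = x^3 - 721

α satisfies α^3 = 721, so x^3 - 721 annihilates α. By the rational root test, a rational root p/q (in lowest terms) of x^3 - 721 would satisfy p^3 = 721 q^3, forcing q = 1 and p^3 = 721; but 721 is not a perfect cube, contradiction. A monic cubic over Q with no rational root is irreducible (any nontrivial factorization would include a linear factor). Hence x^3 - 721 is the minimal polynomial of α, and in particular [Q(α):Q] = 3.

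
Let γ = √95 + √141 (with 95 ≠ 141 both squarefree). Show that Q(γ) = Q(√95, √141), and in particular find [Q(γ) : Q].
[Q(γ) : Q] = 4 (equivalently, Q(γ) = Q(√95, √141))

Obviously Q(γ) ⊆ Q(√95, √141), and [Q(√95, √141):Q] = 4 (since 95, 141 are distinct squarefree integers > 1 with 13395 not a perfect square). To show equality we compute the minimal polynomial of γ. From γ = √95 + √141: γ^2 = 95 + 2√(13395) + 141 = 236 + 2√(13395), so γ^2 - 236 = 2√(13395); squaring, (γ^2 - 236)^2 = 4·13395, i.e. γ^4 - 472γ^2 + 55696 - 53580 = 0, i.e. γ^4 - 472γ^2 + 2116 = 0. So γ is a root of x^4 - 472x^2 + 2116. This polynomial is irreducible over Q: it has no rational root (each ±√95 ± √141 is irrational), and any factorization into two quadratics over Q would force √(13395) ∈ Q (pairing opposite roots) or √95, √141 ∈ Q (other pairings), all impossible. Hence [Q(γ):Q] = 4 = [Q(√95, √141):Q], so Q(γ) = Q(√95, √141).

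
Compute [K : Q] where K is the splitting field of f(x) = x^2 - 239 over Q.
[K : Q] = 2

f(x) = x^2 - 239 factors as (x - √239)(x + √239). The splitting field is K = Q(√239). Since 239 is squarefree and > 1, it is not a perfect square, so x^2 - 239 is irreducible over Q and [Q(√239) : Q] = 2. Hence [K : Q] = 2.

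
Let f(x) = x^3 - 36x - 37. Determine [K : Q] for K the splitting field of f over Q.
[K : Q] = 6

By the rational root test, any rational root of the monic integer polynomial f(x) = x^3 - 36x - 37 must be an integer dividing the constant term -37, i.e. one of ±{1, 37}. Evaluating: f(1) = -72, f(-1) = -2, f(37) = 49284, f(-37) = -49358; none is 0, so f has no rational root and is therefore irreducible over Q (a cubic with no linear factor over a field is irreducible). For an irreducible cubic, the Galois group is A_3 or S_3 according as the discriminant disc(f) = -4a^3 - 27b^2 = -4·(-36)^3 - 27·(-37)^2 = 149661 is or is not a square in Q. Here disc(f) = 149661 is not a perfect square in Q, so the Galois group of f over Q is not contained in A_3 and must be all of S_3. The splitting field has degree |S_3| = 6 over Q, so [K : Q] = 6.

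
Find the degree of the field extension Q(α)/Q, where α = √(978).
[Q(α):Q] = 2

[Q(α):Q] equals the degree of the minimal polynomial of α. Here α^2 = 978 and x^2 - 978 is irreducible (d = 978 is squarefree, ≠ 1, hence not a square), so deg(m_α) = 2. Thus [Q(α):Q] = 2.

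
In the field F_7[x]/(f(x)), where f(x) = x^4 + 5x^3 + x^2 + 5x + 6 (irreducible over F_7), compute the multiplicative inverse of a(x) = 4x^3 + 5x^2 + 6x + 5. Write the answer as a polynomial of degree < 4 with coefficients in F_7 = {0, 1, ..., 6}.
a(x)^(-1) ≡ 3x^3 + 6x^2 + 3x + 6 (mod f(x))

Since f is irreducible over F_7, F_7[x]/(f) is a field and a(x) ≠ 0 has an inverse. Apply the extended Euclidean algorithm to f(x) and a(x) in F_7[x]: f(x) = (2x + 4)·a(x) + (4x^2 + 6x);  a(x) = (x + 5)·(4x^2 + 6x) + (4x + 5);  (4x^2 + 6x) = (x + 2)·(4x + 5) + (4). The last nonzero remainder is the constant 4 = gcd(f, a) in F_7. Back-substituting through the division chain expresses 4 = s(x)·a(x) + t(x)·f(x) with s(x) ≡ 5x^3 + 3x^2 + 5x + 3 (mod f), so (5x^3 + 3x^2 + 5x + 3)·a(x) ≡ 4 (mod f). Multiplying by 4^(-1) ≡ 2 in F_7 gives a(x)^(-1) ≡ 2·(5x^3 + 3x^2 + 5x + 3) ≡ 3x^3 + 6x^2 + 3x + 6 (mod f). Check: (4x^3 + 5x^2 + 6x + 5)·(3x^3 + 6x^2 + 3x + 6) = 5x^6 + 4x^5 + 4x^4 + 6x^3 + x^2 + 2x + 2 ≡ 1 (mod x^4 + 5x^3 + x^2 + 5x + 6).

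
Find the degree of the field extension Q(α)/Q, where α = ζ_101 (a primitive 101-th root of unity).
[Q(α):Q] = 100

The minimal polynomial of ζ_101 over Q is the 101-th cyclotomic polynomial Φ_101(x), which is irreducible over Q and has degree φ(101) = 100. Hence [Q(α):Q] = φ(101) = 100.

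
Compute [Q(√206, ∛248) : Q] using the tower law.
[Q(√206, ∛248) : Q] = 6

Let L = Q(√206, ∛248). Since Q(√206) ⊂ L and [Q(√206):Q] = 2, the tower law gives 2 | [L:Q]. Likewise Q(∛248) ⊂ L with [Q(∛248):Q] = 3 (because 248 is not a perfect cube), so 3 | [L:Q]. As gcd(2,3) = 1, [L:Q] is divisible by 6. Conversely L is generated over Q by √206 and ∛248, so [L:Q] ≤ 2·3 = 6. Therefore [Q(√206, ∛248) : Q] = 6.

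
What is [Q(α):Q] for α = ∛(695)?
[Q(α):Q] = 3

The minimal polynomial of α is x^3 - 695, irreducible over Q since 695 is not a perfect cube (so x^3 - 695 has no rational root). Hence [Q(α):Q] = deg(m_α) = 3.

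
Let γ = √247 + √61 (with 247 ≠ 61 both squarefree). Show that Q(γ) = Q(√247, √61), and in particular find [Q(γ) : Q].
[Q(γ) : Q] = 4 (equivalently, Q(γ) = Q(√247, √61))

Obviously Q(γ) ⊆ Q(√247, √61), and [Q(√247, √61):Q] = 4 (since 247, 61 are distinct squarefree integers > 1 with 15067 not a perfect square). To show equality we compute the minimal polynomial of γ. From γ = √247 + √61: γ^2 = 247 + 2√(15067) + 61 = 308 + 2√(15067), so γ^2 - 308 = 2√(15067); squaring, (γ^2 - 308)^2 = 4·15067, i.e. γ^4 - 616γ^2 + 94864 - 60268 = 0, i.e. γ^4 - 616γ^2 + 34596 = 0. So γ is a root of x^4 - 616x^2 + 34596. This polynomial is irreducible over Q: it has no rational root (each ±√247 ± √61 is irrational), and any factorization into two quadratics over Q would force √(15067) ∈ Q (pairing opposite roots) or √247, √61 ∈ Q (other pairings), all impossible. Hence [Q(γ):Q] = 4 = [Q(√247, √61):Q], so Q(γ) = Q(√247, √61).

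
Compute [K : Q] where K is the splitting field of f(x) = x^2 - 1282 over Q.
[K : Q] = 2

f(x) = x^2 - 1282 factors as (x - √1282)(x + √1282). The splitting field is K = Q(√1282). Since 1282 is squarefree and > 1, it is not a perfect square, so x^2 - 1282 is irreducible over Q and [Q(√1282) : Q] = 2. Hence [K : Q] = 2.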